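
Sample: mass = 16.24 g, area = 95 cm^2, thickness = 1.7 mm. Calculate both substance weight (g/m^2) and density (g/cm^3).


Substance weight = 1709.5 g/m^2
Density = 1.006 g/cm^3


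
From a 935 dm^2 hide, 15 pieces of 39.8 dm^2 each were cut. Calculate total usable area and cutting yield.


Usable area = 597.0 dm^2
Yield = 63.9%

Total usable = 15 x 39.8 = 597.0 dm^2
Yield = 597.0 / 935 x 100 = 63.9%


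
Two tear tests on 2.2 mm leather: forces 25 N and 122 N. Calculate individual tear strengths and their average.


Tear 1 = 11.4 N/mm
Tear 2 = 55.5 N/mm
Average = 33.5 N/mm


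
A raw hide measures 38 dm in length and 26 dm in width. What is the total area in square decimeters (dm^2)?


988 dm^2

Area = length x width
Area = 38 x 26 = 988 dm^2


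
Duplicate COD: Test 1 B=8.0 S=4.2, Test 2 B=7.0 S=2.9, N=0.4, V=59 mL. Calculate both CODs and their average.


COD1 = (8.0 - 4.2) x 0.4 x 8000 / 59 = 206.1 mg/L
COD2 = (7.0 - 2.9) x 0.4 x 8000 / 59 = 222.4 mg/L
Average = (206.1 + 222.4) / 2 = 214.3 mg/L


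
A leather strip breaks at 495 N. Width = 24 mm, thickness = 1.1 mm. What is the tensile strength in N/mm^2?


Cross-sectional area = 24 x 1.1 = 26.4 mm^2
Tensile strength = 495 / 26.4 = 18.75 N/mm^2


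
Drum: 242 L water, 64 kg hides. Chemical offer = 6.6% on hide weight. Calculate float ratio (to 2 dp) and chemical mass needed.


Float ratio = 3.78
Chemical needed = 4.224 kg

Float ratio = 242 / 64 = 3.78
Chemical = 64 x 6.6 / 100 = 4.224 kg


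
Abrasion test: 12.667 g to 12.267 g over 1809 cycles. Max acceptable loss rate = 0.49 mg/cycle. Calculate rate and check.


Rate = 0.221 mg/cycle
Passes: Yes

Loss = 12.667 - 12.267 = 0.400 g
Rate = 0.400 g / 1809 cycles x 1000 = 0.221 mg/cycle
Max = 0.49 mg/cycle
Passes: Yes


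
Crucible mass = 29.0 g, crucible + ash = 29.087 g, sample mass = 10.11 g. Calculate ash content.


Ash mass = 29.087 - 29.0 = 0.087 g
Ash% = 0.087 / 10.11 x 100 = 0.86%


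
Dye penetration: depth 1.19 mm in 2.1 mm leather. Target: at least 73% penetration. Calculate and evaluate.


Penetration = 1.19 / 2.1 x 100 = 56.7%
Target: 73%
Meets target: No


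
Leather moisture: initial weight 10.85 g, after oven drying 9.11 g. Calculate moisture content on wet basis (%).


16.0%

Moisture = 10.85 - 9.11 = 1.74 g
MC = 1.74 / 10.85 x 100 = 16.0%


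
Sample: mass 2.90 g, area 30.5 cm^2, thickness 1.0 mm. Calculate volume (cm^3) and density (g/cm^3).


Thickness in cm = 1.0 / 10 = 0.10 cm
Volume = 30.5 x 0.10 = 3.050 cm^3
Density = 2.90 / 3.050 = 0.951 g/cm^3


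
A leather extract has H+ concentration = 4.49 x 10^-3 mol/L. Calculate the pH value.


pH = 2.35

pH = -log10[H+]
pH = -log10(4.49 x 10^-3) = 2.35


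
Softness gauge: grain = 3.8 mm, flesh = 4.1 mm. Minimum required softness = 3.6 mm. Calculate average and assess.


Average = (3.8 + 4.1) / 2 = 3.95 mm
Minimum = 3.6 mm
Meets requirement: Yes


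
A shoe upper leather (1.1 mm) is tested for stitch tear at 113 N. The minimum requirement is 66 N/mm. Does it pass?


STS = 113 / 1.1 = 102.7 N/mm
Minimum required: 66 N/mm
Passes: Yes


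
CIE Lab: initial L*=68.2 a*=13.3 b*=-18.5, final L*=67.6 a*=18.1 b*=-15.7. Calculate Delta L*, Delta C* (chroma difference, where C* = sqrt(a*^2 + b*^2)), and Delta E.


Delta L* = 67.6 - 68.2 = -0.6
C1* = sqrt((13.3)^2 + (-18.5)^2) = 22.785
C2* = sqrt((18.1)^2 + (-15.7)^2) = 23.960
Delta C* = 23.960 - 22.785 = 1.18
Delta E = sqrt((-0.6)^2 + (4.8)^2 + (2.8)^2) = 5.59


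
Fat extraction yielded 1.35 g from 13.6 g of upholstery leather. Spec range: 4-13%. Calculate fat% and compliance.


Fat% = 1.35 / 13.6 x 100 = 9.9%
Spec range: 4-13%
Compliant: Yes


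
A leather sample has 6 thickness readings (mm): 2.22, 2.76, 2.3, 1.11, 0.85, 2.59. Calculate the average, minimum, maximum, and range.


Sum = 11.83
Average = 11.83 / 6 = 1.97 mm
Minimum = 0.85 mm
Maximum = 2.76 mm
Range = 2.76 - 0.85 = 1.91 mm


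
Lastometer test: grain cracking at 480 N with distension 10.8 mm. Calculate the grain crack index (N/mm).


Grain crack index = force / distension
Index = 480 / 10.8 = 44.4 N/mm


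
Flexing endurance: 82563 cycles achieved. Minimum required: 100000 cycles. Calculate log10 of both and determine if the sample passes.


log10(82563) = 4.92
log10(100000) = 5.00
Passes: No


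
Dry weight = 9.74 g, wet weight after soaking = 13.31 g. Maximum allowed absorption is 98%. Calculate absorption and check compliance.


WA = (13.31 - 9.74) / 9.74 x 100 = 36.7%
Maximum allowed: 98%
Compliant: Yes


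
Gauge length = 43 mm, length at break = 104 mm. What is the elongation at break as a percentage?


Extension = 104 - 43 = 61 mm
Elongation = 61 / 43 x 100 = 141.9%


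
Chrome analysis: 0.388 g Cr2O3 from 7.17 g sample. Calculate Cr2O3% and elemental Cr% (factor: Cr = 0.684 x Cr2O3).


Cr2O3% = 0.388 / 7.17 x 100 = 5.41%
Cr% = 5.41 x 0.684 = 3.70%


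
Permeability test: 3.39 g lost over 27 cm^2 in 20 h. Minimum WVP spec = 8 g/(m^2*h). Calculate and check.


WVP = 3.39 / (27 x 20) x 10000 = 62.78 g/(m^2*h)
Minimum: 8 g/(m^2*h)
Meets spec: Yes


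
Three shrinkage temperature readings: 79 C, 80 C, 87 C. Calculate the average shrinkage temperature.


82.0 C

Average = (79 + 80 + 87) / 3
Average = 246 / 3 = 82.0 C


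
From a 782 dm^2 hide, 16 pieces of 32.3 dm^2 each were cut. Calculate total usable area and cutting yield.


Usable area = 516.8 dm^2
Yield = 66.1%

Total usable = 16 x 32.3 = 516.8 dm^2
Yield = 516.8 / 782 x 100 = 66.1%


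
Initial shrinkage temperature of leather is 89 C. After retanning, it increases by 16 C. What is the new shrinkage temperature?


105 C


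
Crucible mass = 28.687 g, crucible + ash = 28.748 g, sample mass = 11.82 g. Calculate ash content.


Ash mass = 0.061 g
Ash content = 0.52%

Ash mass = 28.748 - 28.687 = 0.061 g
Ash% = 0.061 / 11.82 x 100 = 0.52%


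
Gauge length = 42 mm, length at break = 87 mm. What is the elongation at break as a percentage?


107.1%

Extension = 87 - 42 = 45 mm
Elongation = 45 / 42 x 100 = 107.1%


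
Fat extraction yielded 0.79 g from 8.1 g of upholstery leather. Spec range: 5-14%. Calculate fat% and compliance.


Fat content = 9.8%
Compliant: Yes

Fat% = 0.79 / 8.1 x 100 = 9.8%
Spec range: 5-14%
Compliant: Yes


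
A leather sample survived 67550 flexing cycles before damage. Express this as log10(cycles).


4.83


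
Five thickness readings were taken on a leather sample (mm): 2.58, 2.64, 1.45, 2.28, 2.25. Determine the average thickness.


2.24 mm

Sum = 2.58 + 2.64 + 1.45 + 2.28 + 2.25 = 11.20
Average = 11.20 / 5 = 2.24 mm


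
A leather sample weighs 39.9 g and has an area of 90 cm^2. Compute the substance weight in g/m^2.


4433.3 g/m^2

Substance weight = mass / area x 10000
SW = 39.9 / 90 x 10000
SW = 4433.3 g/m^2


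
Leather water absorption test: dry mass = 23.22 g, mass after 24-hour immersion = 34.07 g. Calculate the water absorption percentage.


46.7%


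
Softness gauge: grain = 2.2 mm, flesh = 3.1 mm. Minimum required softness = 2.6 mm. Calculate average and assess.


Average = (2.2 + 3.1) / 2 = 2.65 mm
Minimum = 2.6 mm
Meets requirement: Yes


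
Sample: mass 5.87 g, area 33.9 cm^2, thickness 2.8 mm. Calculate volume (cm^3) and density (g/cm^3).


Volume = 9.492 cm^3
Density = 0.618 g/cm^3

Thickness in cm = 2.8 / 10 = 0.28 cm
Volume = 33.9 x 0.28 = 9.492 cm^3
Density = 5.87 / 9.492 = 0.618 g/cm^3


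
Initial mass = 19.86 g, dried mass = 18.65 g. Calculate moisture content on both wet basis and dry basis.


Moisture lost = 19.86 - 18.65 = 1.21 g
Wet basis MC = 1.21 / 19.86 x 100 = 6.1%
Dry basis MC = 1.21 / 18.65 x 100 = 6.5%


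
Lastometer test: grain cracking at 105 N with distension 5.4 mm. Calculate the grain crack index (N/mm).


19.4 N/mm


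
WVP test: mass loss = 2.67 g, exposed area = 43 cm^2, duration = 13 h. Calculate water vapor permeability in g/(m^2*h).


47.76 g/(m^2*h)

WVP = mass_loss / (area x time) x 10000
WVP = 2.67 / (43 x 13) x 10000
WVP = 2.67 / 559 x 10000 = 47.76 g/(m^2*h)


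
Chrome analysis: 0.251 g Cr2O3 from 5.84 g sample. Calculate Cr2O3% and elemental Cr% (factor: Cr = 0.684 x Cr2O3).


Cr2O3 = 4.30%
Cr = 2.94%

Cr2O3% = 0.251 / 5.84 x 100 = 4.30%
Cr% = 4.30 x 0.684 = 2.94%


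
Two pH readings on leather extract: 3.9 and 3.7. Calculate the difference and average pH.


Difference = 0.2
Average pH = 3.80


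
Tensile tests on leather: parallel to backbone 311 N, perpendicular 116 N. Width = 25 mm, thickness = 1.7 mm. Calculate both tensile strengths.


Parallel = 7.32 N/mm^2
Perpendicular = 2.73 N/mm^2


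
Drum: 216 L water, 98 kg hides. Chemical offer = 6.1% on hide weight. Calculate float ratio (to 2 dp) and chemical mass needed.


Float ratio = 216 / 98 = 2.20
Chemical = 98 x 6.1 / 100 = 5.978 kg


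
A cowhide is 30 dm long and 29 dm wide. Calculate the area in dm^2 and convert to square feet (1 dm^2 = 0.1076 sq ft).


Area = 30 x 29 = 870 dm^2
Conversion: 870 x 0.1076 = 93.61 sq ft


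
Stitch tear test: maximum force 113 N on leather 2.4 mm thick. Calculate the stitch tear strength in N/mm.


47.1 N/mm


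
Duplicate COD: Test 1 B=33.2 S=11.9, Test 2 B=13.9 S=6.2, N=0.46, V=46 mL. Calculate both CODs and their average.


COD1 = 1704.0 mg/L
COD2 = 616.0 mg/L
Average = 1160.0 mg/L


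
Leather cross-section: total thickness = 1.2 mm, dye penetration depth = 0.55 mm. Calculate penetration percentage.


45.8%

Penetration% = 0.55 / 1.2 x 100
Penetration = 45.8%


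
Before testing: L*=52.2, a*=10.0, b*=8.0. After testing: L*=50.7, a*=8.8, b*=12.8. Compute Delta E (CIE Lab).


dL = 50.7 - 52.2 = -1.5
da = 8.8 - 10.0 = -1.2
db = 12.8 - 8.0 = 4.8
dE = sqrt((-1.5)^2 + (-1.2)^2 + (4.8)^2) = 5.17


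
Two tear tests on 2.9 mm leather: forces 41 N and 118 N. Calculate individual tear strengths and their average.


Tear 1 = 41 / 2.9 = 14.1 N/mm
Tear 2 = 118 / 2.9 = 40.7 N/mm
Average = (14.1 + 40.7) / 2 = 27.4 N/mm


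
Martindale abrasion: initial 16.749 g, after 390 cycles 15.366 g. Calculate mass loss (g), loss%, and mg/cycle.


Loss = 16.749 - 15.366 = 1.383 g
Loss% = 1.383 / 16.749 x 100 = 8.26%
Rate = 1.383 / 390 x 1000 = 3.546 mg/cycle


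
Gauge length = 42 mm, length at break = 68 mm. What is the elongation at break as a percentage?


61.9%

Extension = 68 - 42 = 26 mm
Elongation = 26 / 42 x 100 = 61.9%


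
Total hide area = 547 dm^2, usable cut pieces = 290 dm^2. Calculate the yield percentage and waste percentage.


Yield = 53.0%
Waste = 47.0%


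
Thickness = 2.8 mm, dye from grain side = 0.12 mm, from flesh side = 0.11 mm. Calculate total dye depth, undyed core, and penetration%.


Total dyed = 0.12 + 0.11 = 0.23 mm
Undyed core = 2.8 - 0.23 = 2.57 mm
Penetration = 0.23 / 2.8 x 100 = 8.2%


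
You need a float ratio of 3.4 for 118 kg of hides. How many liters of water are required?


401.2 L

Water = hide weight x target ratio
Water = 118 x 3.4 = 401.2 L


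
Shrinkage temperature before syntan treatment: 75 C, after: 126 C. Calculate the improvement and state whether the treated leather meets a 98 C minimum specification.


Improvement = 126 - 75 = 51 C
Spec check: 126 C >= 98 C? Yes


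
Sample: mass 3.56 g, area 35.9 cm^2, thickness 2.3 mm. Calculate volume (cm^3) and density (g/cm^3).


Thickness in cm = 2.3 / 10 = 0.23 cm
Volume = 35.9 x 0.23 = 8.257 cm^3
Density = 3.56 / 8.257 = 0.431 g/cm^3


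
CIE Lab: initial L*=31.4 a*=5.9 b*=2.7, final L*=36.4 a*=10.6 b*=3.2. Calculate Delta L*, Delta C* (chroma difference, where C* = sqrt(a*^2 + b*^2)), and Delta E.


Delta L* = 5.0
Delta C* = 4.58
Delta E = 6.88

Delta L* = 36.4 - 31.4 = 5.0
C1* = sqrt((5.9)^2 + (2.7)^2) = 6.488
C2* = sqrt((10.6)^2 + (3.2)^2) = 11.072
Delta C* = 11.072 - 6.488 = 4.58
Delta E = sqrt((5.0)^2 + (4.7)^2 + (0.5)^2) = 6.88


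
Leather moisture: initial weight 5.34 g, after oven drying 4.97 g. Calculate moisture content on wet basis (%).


Moisture = 5.34 - 4.97 = 0.37 g
MC = 0.37 / 5.34 x 100 = 6.9%


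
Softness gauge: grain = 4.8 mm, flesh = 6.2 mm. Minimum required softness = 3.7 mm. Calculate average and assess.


Average softness = 5.50 mm
Meets requirement: Yes

Average = (4.8 + 6.2) / 2 = 5.50 mm
Minimum = 3.7 mm
Meets requirement: Yes


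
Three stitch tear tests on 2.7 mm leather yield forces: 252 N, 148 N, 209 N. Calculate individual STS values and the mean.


STS1 = 93.3 N/mm
STS2 = 54.8 N/mm
STS3 = 77.4 N/mm
Mean = 75.2 N/mm

STS1 = 252 / 2.7 = 93.3 N/mm
STS2 = 148 / 2.7 = 54.8 N/mm
STS3 = 209 / 2.7 = 77.4 N/mm
Mean = (93.3 + 54.8 + 77.4) / 3 = 75.2 N/mm


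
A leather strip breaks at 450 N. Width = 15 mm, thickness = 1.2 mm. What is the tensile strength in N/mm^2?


Cross-sectional area = 15 x 1.2 = 18.0 mm^2
Tensile strength = 450 / 18.0 = 25.00 N/mm^2


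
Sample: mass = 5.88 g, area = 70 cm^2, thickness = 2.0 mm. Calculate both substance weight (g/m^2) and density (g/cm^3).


Substance weight = 840.0 g/m^2
Density = 0.420 g/cm^3

SW = 5.88 / 70 x 10000 = 840.0 g/m^2
Volume = 70 x 2.0 / 10 = 14.00 cm^3
Density = 5.88 / 14.00 = 0.420 g/cm^3


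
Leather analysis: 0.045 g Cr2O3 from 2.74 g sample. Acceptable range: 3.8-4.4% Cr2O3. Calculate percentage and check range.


Cr2O3 = 1.64%
Within range: No

Cr2O3% = 0.045 / 2.74 x 100 = 1.64%
Acceptable range: 3.8 to 4.4%
Within range: No


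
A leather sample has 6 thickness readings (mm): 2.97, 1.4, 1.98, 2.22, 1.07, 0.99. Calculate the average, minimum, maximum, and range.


Average = 1.77 mm
Min = 0.99 mm
Max = 2.97 mm
Range = 1.98 mm

Sum = 10.63
Average = 10.63 / 6 = 1.77 mm
Minimum = 0.99 mm
Maximum = 2.97 mm
Range = 2.97 - 0.99 = 1.98 mm


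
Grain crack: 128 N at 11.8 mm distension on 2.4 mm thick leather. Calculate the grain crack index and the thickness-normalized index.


Crack index = 128 / 11.8 = 10.8 N/mm
Normalized = 10.8 / 2.4 = 4.5 N/mm per mm


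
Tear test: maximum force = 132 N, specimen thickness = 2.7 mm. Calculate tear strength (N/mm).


Tear strength = force / thickness
Tear = 132 / 2.7 = 48.9 N/mm


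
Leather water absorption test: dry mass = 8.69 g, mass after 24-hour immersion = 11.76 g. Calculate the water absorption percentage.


35.3%


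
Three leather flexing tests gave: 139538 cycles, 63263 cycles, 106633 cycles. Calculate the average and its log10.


Average = 103145 cycles
log10 = 5.01

Average = (139538 + 63263 + 106633) / 3 = 103145 cycles
log10(103145) = 5.01


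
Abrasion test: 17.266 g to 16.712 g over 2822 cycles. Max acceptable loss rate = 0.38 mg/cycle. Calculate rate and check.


Rate = 0.196 mg/cycle
Passes: Yes

Loss = 17.266 - 16.712 = 0.554 g
Rate = 0.554 g / 2822 cycles x 1000 = 0.196 mg/cycle
Max = 0.38 mg/cycle
Passes: Yes


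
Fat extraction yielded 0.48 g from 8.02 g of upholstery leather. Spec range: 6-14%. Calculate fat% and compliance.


Fat content = 6.0%
Compliant: Yes


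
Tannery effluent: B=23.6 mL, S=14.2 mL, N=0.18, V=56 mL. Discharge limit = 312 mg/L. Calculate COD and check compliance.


COD = 241.7 mg/L
Compliant: Yes


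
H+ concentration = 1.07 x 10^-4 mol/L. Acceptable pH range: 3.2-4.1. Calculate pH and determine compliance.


pH = -log10(1.07 x 10^-4) = 3.97
Range: 3.2 to 4.1
Compliant: Yes


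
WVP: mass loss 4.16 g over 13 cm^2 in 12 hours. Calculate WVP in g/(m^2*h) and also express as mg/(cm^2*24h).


WVP = 4.16 / (13 x 12) x 10000 = 266.67 g/(m^2*h)
Mass loss in mg = 4.16 x 1000 = 4160 mg
Per cm^2 per 24h in mg: 4160 x 24 / (13 x 12) = 99840 / 156 = 640.00 mg/(cm^2*24h)


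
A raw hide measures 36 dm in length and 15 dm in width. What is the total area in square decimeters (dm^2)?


540 dm^2

Area = length x width
Area = 36 x 15 = 540 dm^2


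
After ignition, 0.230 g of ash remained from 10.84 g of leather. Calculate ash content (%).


2.12%


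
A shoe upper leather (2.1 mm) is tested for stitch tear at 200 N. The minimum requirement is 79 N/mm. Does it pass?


STS = 95.2 N/mm
Passes: Yes

STS = 200 / 2.1 = 95.2 N/mm
Minimum required: 79 N/mm
Passes: Yes


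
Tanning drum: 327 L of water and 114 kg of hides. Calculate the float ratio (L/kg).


Float ratio = water / hide weight
Ratio = 327 / 114 = 2.9


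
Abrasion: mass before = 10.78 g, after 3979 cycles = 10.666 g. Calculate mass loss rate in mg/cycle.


Mass loss = 10.78 - 10.666 = 0.114 g
Rate = 0.114 / 3979 x 1000 = 0.029 mg/cycle


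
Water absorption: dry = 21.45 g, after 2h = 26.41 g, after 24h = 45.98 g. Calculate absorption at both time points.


2h absorption = 23.1%
24h absorption = 114.4%

WA (2h) = (26.41 - 21.45) / 21.45 x 100 = 23.1%
WA (24h) = (45.98 - 21.45) / 21.45 x 100 = 114.4%


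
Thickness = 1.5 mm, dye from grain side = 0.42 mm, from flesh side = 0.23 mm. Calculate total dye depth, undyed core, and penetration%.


Total dyed = 0.42 + 0.23 = 0.65 mm
Undyed core = 1.5 - 0.65 = 0.85 mm
Penetration = 0.65 / 1.5 x 100 = 43.3%


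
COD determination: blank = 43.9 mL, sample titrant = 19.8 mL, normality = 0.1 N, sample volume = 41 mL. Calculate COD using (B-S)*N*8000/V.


470.2 mg/L


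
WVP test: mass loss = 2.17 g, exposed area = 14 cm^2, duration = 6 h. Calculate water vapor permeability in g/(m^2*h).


WVP = mass_loss / (area x time) x 10000
WVP = 2.17 / (14 x 6) x 10000
WVP = 2.17 / 84 x 10000 = 258.33 g/(m^2*h)


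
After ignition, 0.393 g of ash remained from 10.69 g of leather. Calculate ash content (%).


Ash% = 0.393 / 10.69 x 100
Ash% = 3.68%


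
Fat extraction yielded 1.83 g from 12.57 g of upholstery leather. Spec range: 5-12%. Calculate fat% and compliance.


Fat content = 14.6%
Compliant: No


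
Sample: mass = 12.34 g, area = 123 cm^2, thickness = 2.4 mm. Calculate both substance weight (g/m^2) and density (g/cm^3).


Substance weight = 1003.3 g/m^2
Density = 0.418 g/cm^3


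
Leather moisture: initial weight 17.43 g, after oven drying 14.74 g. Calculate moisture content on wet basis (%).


15.4%

Moisture = 17.43 - 14.74 = 2.69 g
MC = 2.69 / 17.43 x 100 = 15.4%


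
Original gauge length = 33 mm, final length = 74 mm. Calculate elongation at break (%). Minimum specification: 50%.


Extension = 74 - 33 = 41 mm
Elongation = 41 / 33 x 100 = 124.2%
Minimum required: 50%
Meets specification: Yes


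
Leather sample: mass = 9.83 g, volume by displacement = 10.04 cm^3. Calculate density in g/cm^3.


0.979 g/cm^3


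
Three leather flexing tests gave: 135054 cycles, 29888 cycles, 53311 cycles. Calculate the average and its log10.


Average = 72751 cycles
log10 = 4.86

Average = (135054 + 29888 + 53311) / 3 = 72751 cycles
log10(72751) = 4.86


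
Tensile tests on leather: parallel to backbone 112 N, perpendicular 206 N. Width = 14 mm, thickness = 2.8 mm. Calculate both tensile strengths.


Area = 14 x 2.8 = 39.2 mm^2
TS (parallel) = 112 / 39.2 = 2.86 N/mm^2
TS (perpendicular) = 206 / 39.2 = 5.26 N/mm^2


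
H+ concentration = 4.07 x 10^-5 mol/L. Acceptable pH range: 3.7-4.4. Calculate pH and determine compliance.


pH = 4.39
Compliant: Yes

pH = -log10(4.07 x 10^-5) = 4.39
Range: 3.7 to 4.4
Compliant: Yes


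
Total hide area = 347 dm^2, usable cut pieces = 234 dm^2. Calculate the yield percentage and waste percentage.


Yield = 67.4%
Waste = 32.6%

Yield = 234 / 347 x 100 = 67.4%
Waste = 347 - 234 = 113 dm^2
Waste% = 100 - 67.4 = 32.6%


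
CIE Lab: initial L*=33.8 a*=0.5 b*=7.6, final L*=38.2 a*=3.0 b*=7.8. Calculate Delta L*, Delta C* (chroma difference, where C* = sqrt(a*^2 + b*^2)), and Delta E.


Delta L* = 38.2 - 33.8 = 4.4
C1* = sqrt((0.5)^2 + (7.6)^2) = 7.616
C2* = sqrt((3.0)^2 + (7.8)^2) = 8.357
Delta C* = 8.357 - 7.616 = 0.74
Delta E = sqrt((4.4)^2 + (2.5)^2 + (0.2)^2) = 5.06


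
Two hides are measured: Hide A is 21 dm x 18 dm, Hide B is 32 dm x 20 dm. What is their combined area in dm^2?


Hide A area = 21 x 18 = 378 dm^2
Hide B area = 32 x 20 = 640 dm^2
Total = 378 + 640 = 1018 dm^2


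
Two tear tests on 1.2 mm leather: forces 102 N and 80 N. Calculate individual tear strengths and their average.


Tear 1 = 102 / 1.2 = 85.0 N/mm
Tear 2 = 80 / 1.2 = 66.7 N/mm
Average = (85.0 + 66.7) / 2 = 75.9 N/mm


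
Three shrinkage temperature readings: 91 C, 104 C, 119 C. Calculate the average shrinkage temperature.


104.7 C


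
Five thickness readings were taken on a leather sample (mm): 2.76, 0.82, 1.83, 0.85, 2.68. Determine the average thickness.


1.79 mm

Sum = 2.76 + 0.82 + 1.83 + 0.85 + 2.68 = 8.94
Average = 8.94 / 5 = 1.79 mm


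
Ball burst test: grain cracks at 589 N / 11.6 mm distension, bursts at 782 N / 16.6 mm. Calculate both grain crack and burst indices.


Crack index = 589 / 11.6 = 50.8 N/mm
Burst index = 782 / 16.6 = 47.1 N/mm


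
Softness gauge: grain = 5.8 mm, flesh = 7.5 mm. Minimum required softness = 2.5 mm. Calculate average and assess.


Average = (5.8 + 7.5) / 2 = 6.65 mm
Minimum = 2.5 mm
Meets requirement: Yes


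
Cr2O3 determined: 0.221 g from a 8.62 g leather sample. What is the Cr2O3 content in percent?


Cr2O3% = 0.221 / 8.62 x 100
Cr2O3% = 2.56%


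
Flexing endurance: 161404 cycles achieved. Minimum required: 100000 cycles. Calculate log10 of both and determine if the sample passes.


log10(161404) = 5.21
log10(100000) = 5.00
Passes: Yes


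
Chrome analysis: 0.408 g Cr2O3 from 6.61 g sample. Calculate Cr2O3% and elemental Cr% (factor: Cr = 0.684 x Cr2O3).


Cr2O3% = 0.408 / 6.61 x 100 = 6.17%
Cr% = 6.17 x 0.684 = 4.22%


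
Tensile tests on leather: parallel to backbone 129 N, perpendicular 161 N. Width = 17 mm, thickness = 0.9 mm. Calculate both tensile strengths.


Area = 17 x 0.9 = 15.3 mm^2
TS (parallel) = 129 / 15.3 = 8.43 N/mm^2
TS (perpendicular) = 161 / 15.3 = 10.52 N/mm^2


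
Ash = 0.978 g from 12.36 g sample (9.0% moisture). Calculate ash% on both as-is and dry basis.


As-is ash% = 0.978 / 12.36 x 100 = 7.91%
Dry mass = 12.36 x (100 - 9.0) / 100 = 11.2476 g
Dry-basis ash% = 0.978 / 11.2476 x 100 = 8.70%


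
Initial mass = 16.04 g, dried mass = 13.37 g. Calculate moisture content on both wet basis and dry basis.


Wet basis = 16.6%
Dry basis = 20.0%


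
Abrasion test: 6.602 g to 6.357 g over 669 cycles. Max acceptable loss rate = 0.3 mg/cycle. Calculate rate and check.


Loss = 6.602 - 6.357 = 0.245 g
Rate = 0.245 g / 669 cycles x 1000 = 0.366 mg/cycle
Max = 0.3 mg/cycle
Passes: No


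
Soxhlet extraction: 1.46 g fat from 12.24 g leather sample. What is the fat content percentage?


Fat content = 1.46 / 12.24 x 100
Fat = 11.9%


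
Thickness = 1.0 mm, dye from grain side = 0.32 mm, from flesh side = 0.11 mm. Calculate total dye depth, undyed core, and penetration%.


Total dyed = 0.32 + 0.11 = 0.43 mm
Undyed core = 1.0 - 0.43 = 0.57 mm
Penetration = 0.43 / 1.0 x 100 = 43.0%


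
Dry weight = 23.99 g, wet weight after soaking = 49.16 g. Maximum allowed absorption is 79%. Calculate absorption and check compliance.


WA = (49.16 - 23.99) / 23.99 x 100 = 104.9%
Maximum allowed: 79%
Compliant: No


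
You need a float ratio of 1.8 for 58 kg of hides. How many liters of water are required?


104.4 L

Water = hide weight x target ratio
Water = 58 x 1.8 = 104.4 L


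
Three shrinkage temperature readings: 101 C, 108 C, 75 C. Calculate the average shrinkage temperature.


Average = (101 + 108 + 75) / 3
Average = 284 / 3 = 94.7 C


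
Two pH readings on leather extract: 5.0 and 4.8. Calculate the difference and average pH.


Difference = |5.0 - 4.8| = 0.2
Average = (5.0 + 4.8) / 2 = 4.90


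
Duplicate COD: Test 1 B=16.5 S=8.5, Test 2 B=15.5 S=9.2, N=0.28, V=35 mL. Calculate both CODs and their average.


COD1 = 512.0 mg/L
COD2 = 403.2 mg/L
Average = 457.6 mg/L


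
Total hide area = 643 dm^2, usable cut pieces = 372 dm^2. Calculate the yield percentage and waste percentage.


Yield = 57.9%
Waste = 42.1%

Yield = 372 / 643 x 100 = 57.9%
Waste = 643 - 372 = 271 dm^2
Waste% = 100 - 57.9 = 42.1%


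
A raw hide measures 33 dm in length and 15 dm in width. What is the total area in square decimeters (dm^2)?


495 dm^2

Area = length x width
Area = 33 x 15 = 495 dm^2


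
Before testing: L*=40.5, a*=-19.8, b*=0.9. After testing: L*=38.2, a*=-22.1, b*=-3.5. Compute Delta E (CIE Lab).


dL = 38.2 - 40.5 = -2.3
da = -22.1 - (-19.8) = -2.3
db = -3.5 - 0.9 = -4.4
dE = sqrt((-2.3)^2 + (-2.3)^2 + (-4.4)^2) = 5.47


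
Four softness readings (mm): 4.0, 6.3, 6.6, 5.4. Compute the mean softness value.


5.58 mm


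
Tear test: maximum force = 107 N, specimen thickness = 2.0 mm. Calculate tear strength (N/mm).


53.5 N/mm


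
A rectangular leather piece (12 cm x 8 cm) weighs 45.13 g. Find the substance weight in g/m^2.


4701.0 g/m^2

Area = 12 x 8 = 96 cm^2
SW = 45.13 / 96 x 10000 = 4701.0 g/m^2


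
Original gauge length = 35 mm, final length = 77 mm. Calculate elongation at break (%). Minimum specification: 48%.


Elongation = 120.0%
Meets spec: Yes

Extension = 77 - 35 = 42 mm
Elongation = 42 / 35 x 100 = 120.0%
Minimum required: 48%
Meets specification: Yes


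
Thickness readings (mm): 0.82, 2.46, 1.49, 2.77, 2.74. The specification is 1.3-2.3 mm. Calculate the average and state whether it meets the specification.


Sum = 10.28
Average = 10.28 / 5 = 2.06 mm
Specification range: 1.3 to 2.3 mm
Within spec: Yes


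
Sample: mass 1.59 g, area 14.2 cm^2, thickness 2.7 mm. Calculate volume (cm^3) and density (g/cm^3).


Thickness in cm = 2.7 / 10 = 0.27 cm
Volume = 14.2 x 0.27 = 3.834 cm^3
Density = 1.59 / 3.834 = 0.415 g/cm^3


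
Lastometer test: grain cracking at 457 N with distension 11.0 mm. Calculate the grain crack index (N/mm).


Grain crack index = force / distension
Index = 457 / 11.0 = 41.5 N/mm


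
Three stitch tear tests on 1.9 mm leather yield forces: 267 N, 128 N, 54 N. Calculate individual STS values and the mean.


STS1 = 140.5 N/mm
STS2 = 67.4 N/mm
STS3 = 28.4 N/mm
Mean = 78.8 N/mm

STS1 = 267 / 1.9 = 140.5 N/mm
STS2 = 128 / 1.9 = 67.4 N/mm
STS3 = 54 / 1.9 = 28.4 N/mm
Mean = (140.5 + 67.4 + 28.4) / 3 = 78.8 N/mm


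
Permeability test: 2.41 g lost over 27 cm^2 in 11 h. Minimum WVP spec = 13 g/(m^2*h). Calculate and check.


WVP = 81.14 g/(m^2*h)
Meets specification: Yes


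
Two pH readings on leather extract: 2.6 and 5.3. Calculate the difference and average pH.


Difference = |2.6 - 5.3| = 2.7
Average = (2.6 + 5.3) / 2 = 3.95


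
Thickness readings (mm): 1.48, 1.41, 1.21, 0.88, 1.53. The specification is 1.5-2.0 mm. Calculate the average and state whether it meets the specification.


Average = 1.30 mm
Within specification: No

Sum = 6.51
Average = 6.51 / 5 = 1.30 mm
Specification range: 1.5 to 2.0 mm
Within spec: No


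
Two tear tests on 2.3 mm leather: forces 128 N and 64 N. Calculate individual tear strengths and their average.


Tear 1 = 55.7 N/mm
Tear 2 = 27.8 N/mm
Average = 41.8 N/mm


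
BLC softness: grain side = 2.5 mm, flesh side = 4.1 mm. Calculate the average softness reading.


3.30 mm


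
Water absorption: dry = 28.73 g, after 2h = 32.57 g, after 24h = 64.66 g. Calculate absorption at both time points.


WA (2h) = (32.57 - 28.73) / 28.73 x 100 = 13.4%
WA (24h) = (64.66 - 28.73) / 28.73 x 100 = 125.1%


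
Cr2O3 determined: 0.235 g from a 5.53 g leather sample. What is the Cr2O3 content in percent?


4.25%

Cr2O3% = 0.235 / 5.53 x 100
Cr2O3% = 4.25%


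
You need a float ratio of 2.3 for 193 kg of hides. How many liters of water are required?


Water = hide weight x target ratio
Water = 193 x 2.3 = 443.9 L


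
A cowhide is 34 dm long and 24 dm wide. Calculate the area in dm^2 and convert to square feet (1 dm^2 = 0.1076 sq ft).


Area = 34 x 24 = 816 dm^2
Conversion: 816 x 0.1076 = 87.80 sq ft


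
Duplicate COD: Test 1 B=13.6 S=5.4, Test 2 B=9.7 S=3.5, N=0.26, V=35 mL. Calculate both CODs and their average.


COD1 = 487.3 mg/L
COD2 = 368.5 mg/L
Average = 427.9 mg/L


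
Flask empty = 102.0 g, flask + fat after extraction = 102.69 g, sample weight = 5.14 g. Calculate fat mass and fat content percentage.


Fat mass = 102.69 - 102.0 = 0.69 g
Fat% = 0.69 / 5.14 x 100 = 13.4%


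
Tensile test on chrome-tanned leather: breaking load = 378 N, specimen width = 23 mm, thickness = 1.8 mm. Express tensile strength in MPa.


Cross-section = 23 x 1.8 = 41.4 mm^2
TS = 378 / 41.4 = 9.13 MPa
(1 N/mm^2 = 1 MPa)


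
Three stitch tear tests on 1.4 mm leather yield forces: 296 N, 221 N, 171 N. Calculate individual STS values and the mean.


STS1 = 211.4 N/mm
STS2 = 157.9 N/mm
STS3 = 122.1 N/mm
Mean = 163.8 N/mm

STS1 = 296 / 1.4 = 211.4 N/mm
STS2 = 221 / 1.4 = 157.9 N/mm
STS3 = 171 / 1.4 = 122.1 N/mm
Mean = (211.4 + 157.9 + 122.1) / 3 = 163.8 N/mm


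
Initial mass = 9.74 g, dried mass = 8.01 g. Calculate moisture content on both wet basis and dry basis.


Moisture lost = 9.74 - 8.01 = 1.73 g
Wet basis MC = 1.73 / 9.74 x 100 = 17.8%
Dry basis MC = 1.73 / 8.01 x 100 = 21.6%


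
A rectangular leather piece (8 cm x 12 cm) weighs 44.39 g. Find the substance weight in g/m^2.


Area = 8 x 12 = 96 cm^2
SW = 44.39 / 96 x 10000 = 4624.0 g/m^2


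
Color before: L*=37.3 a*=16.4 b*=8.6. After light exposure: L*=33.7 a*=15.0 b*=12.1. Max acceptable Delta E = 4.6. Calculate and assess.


Delta E = 5.21
Passes: No

dL = -3.6, da = -1.4, db = 3.5
dE = sqrt((-3.6)^2 + (-1.4)^2 + (3.5)^2) = 5.21
Max = 4.6
Passes: No


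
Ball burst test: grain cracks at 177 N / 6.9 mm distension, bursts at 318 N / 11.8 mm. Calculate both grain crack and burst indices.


Crack index = 25.7 N/mm
Burst index = 26.9 N/mm

Crack index = 177 / 6.9 = 25.7 N/mm
Burst index = 318 / 11.8 = 26.9 N/mm


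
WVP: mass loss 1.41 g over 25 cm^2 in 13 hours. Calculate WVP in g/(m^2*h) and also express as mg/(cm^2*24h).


WVP = 1.41 / (25 x 13) x 10000 = 43.38 g/(m^2*h)
Mass loss in mg = 1.41 x 1000 = 1410 mg
Per cm^2 per 24h in mg: 1410 x 24 / (25 x 13) = 33840 / 325 = 104.12 mg/(cm^2*24h)


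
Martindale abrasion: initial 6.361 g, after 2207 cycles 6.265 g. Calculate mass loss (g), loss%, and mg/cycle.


Loss = 6.361 - 6.265 = 0.096 g
Loss% = 0.096 / 6.361 x 100 = 1.51%
Rate = 0.096 / 2207 x 1000 = 0.043 mg/cycle


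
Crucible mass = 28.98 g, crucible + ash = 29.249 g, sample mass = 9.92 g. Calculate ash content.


Ash mass = 0.269 g
Ash content = 2.71%


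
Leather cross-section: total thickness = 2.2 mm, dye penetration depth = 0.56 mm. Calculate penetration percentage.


25.5%

Penetration% = 0.56 / 2.2 x 100
Penetration = 25.5%


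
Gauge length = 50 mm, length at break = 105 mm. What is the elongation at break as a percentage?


110.0%

Extension = 105 - 50 = 55 mm
Elongation = 55 / 50 x 100 = 110.0%


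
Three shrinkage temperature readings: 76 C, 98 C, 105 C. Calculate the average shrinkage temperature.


Average = (76 + 98 + 105) / 3
Average = 279 / 3 = 93.0 C


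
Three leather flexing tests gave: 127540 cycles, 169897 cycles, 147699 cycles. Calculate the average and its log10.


Average = (127540 + 169897 + 147699) / 3 = 148379 cycles
log10(148379) = 5.17


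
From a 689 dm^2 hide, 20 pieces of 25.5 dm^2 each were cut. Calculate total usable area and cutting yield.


Total usable = 20 x 25.5 = 510.0 dm^2
Yield = 510.0 / 689 x 100 = 74.0%


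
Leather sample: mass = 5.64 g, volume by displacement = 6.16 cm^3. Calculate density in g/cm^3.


Density = mass / volume
Density = 5.64 / 6.16 = 0.916 g/cm^3


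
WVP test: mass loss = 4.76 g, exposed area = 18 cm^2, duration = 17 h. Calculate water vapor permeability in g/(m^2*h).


WVP = mass_loss / (area x time) x 10000
WVP = 4.76 / (18 x 17) x 10000
WVP = 4.76 / 306 x 10000 = 155.56 g/(m^2*h)


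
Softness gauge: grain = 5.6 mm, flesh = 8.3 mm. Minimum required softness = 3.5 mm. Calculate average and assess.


Average softness = 6.95 mm
Meets requirement: Yes

Average = (5.6 + 8.3) / 2 = 6.95 mm
Minimum = 3.5 mm
Meets requirement: Yes


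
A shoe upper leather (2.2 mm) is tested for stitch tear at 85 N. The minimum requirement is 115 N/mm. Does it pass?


STS = 85 / 2.2 = 38.6 N/mm
Minimum required: 115 N/mm
Passes: No


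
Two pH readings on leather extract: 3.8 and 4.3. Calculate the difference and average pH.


Difference = 0.5
Average pH = 4.05

Difference = |3.8 - 4.3| = 0.5
Average = (3.8 + 4.3) / 2 = 4.05


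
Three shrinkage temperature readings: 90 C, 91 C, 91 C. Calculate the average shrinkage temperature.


Average = (90 + 91 + 91) / 3
Average = 272 / 3 = 90.7 C


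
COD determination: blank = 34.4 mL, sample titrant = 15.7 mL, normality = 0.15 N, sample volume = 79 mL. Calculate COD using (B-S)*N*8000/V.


284.1 mg/L

COD = (34.4 - 15.7) x 0.15 x 8000 / 79
COD = 18.7 x 0.15 x 8000 / 79
COD = 284.1 mg/L


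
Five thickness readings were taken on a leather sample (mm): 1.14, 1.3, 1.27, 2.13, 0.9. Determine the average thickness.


1.35 mm


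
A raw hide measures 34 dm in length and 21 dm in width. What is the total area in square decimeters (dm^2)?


714 dm^2


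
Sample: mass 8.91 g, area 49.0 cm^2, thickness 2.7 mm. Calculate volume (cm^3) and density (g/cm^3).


Thickness in cm = 2.7 / 10 = 0.27 cm
Volume = 49.0 x 0.27 = 13.230 cm^3
Density = 8.91 / 13.230 = 0.673 g/cm^3


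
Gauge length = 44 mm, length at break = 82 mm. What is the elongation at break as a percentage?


Extension = 82 - 44 = 38 mm
Elongation = 38 / 44 x 100 = 86.4%


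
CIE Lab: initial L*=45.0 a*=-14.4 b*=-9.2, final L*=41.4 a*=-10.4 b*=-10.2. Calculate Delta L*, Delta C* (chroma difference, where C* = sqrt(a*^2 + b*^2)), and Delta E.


Delta L* = -3.6
Delta C* = -2.52
Delta E = 5.47


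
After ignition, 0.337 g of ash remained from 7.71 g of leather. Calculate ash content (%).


4.37%

Ash% = 0.337 / 7.71 x 100
Ash% = 4.37%


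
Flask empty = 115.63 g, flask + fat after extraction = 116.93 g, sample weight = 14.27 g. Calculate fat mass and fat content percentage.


Fat mass = 116.93 - 115.63 = 1.30 g
Fat% = 1.30 / 14.27 x 100 = 9.1%


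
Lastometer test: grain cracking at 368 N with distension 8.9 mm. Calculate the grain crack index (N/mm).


Grain crack index = force / distension
Index = 368 / 8.9 = 41.3 N/mm


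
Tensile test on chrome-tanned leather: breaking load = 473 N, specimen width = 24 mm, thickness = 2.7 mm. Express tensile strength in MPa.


7.30 MPa

Cross-section = 24 x 2.7 = 64.8 mm^2
TS = 473 / 64.8 = 7.30 MPa
(1 N/mm^2 = 1 MPa)


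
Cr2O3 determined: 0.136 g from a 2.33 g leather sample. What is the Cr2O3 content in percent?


Cr2O3% = 0.136 / 2.33 x 100
Cr2O3% = 5.84%


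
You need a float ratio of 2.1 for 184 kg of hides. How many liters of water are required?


Water = hide weight x target ratio
Water = 184 x 2.1 = 386.4 L


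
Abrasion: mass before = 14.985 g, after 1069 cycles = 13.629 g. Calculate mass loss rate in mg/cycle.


Mass loss = 14.985 - 13.629 = 1.356 g
Rate = 1.356 / 1069 x 1000 = 1.268 mg/cycle


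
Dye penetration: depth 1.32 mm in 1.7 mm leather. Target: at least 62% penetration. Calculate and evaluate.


Penetration = 1.32 / 1.7 x 100 = 77.6%
Target: 62%
Meets target: Yes


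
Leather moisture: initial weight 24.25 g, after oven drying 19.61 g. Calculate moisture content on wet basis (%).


Moisture = 24.25 - 19.61 = 4.64 g
MC = 4.64 / 24.25 x 100 = 19.1%


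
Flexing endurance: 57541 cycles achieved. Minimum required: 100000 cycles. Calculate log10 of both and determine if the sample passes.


Achieved: log10 = 4.76
Required: log10 = 5.00
Passes: No


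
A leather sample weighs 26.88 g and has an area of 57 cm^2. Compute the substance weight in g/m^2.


4715.8 g/m^2

Substance weight = mass / area x 10000
SW = 26.88 / 57 x 10000
SW = 4715.8 g/m^2


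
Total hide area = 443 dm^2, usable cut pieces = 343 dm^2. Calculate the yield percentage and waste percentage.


Yield = 77.4%
Waste = 22.6%

Yield = 343 / 443 x 100 = 77.4%
Waste = 443 - 343 = 100 dm^2
Waste% = 100 - 77.4 = 22.6%


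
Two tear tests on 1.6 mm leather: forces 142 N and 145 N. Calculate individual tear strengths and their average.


Tear 1 = 142 / 1.6 = 88.8 N/mm
Tear 2 = 145 / 1.6 = 90.6 N/mm
Average = (88.8 + 90.6) / 2 = 89.7 N/mm


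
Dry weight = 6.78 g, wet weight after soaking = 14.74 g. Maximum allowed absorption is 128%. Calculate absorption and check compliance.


WA = (14.74 - 6.78) / 6.78 x 100 = 117.4%
Maximum allowed: 128%
Compliant: Yes


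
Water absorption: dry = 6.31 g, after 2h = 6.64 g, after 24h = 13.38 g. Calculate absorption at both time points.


2h absorption = 5.2%
24h absorption = 112.0%

WA (2h) = (6.64 - 6.31) / 6.31 x 100 = 5.2%
WA (24h) = (13.38 - 6.31) / 6.31 x 100 = 112.0%


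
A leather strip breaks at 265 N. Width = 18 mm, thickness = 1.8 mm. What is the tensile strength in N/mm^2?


8.18 N/mm^2


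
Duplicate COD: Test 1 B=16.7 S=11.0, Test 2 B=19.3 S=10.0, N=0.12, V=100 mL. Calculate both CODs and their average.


COD1 = (16.7 - 11.0) x 0.12 x 8000 / 100 = 54.7 mg/L
COD2 = (19.3 - 10.0) x 0.12 x 8000 / 100 = 89.3 mg/L
Average = (54.7 + 89.3) / 2 = 72.0 mg/L


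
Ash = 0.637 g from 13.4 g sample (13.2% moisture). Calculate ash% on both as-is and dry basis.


As-is ash% = 0.637 / 13.4 x 100 = 4.75%
Dry mass = 13.4 x (100 - 13.2) / 100 = 11.6312 g
Dry-basis ash% = 0.637 / 11.6312 x 100 = 5.48%


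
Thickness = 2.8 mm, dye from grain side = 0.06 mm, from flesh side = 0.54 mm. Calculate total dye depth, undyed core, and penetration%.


Total dyed = 0.60 mm
Undyed core = 2.20 mm
Penetration = 21.4%

Total dyed = 0.06 + 0.54 = 0.60 mm
Undyed core = 2.8 - 0.60 = 2.20 mm
Penetration = 0.60 / 2.8 x 100 = 21.4%


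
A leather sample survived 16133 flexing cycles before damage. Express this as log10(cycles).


log10(16133) = 4.21


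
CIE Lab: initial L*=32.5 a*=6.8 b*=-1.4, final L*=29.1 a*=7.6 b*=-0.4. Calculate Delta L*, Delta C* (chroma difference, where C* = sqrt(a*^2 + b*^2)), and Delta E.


Delta L* = 29.1 - 32.5 = -3.4
C1* = sqrt((6.8)^2 + (-1.4)^2) = 6.943
C2* = sqrt((7.6)^2 + (-0.4)^2) = 7.611
Delta C* = 7.611 - 6.943 = 0.67
Delta E = sqrt((-3.4)^2 + (0.8)^2 + (1.0)^2) = 3.63


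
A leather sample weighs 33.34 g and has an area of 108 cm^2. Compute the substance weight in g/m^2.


Substance weight = mass / area x 10000
SW = 33.34 / 108 x 10000
SW = 3087.0 g/m^2


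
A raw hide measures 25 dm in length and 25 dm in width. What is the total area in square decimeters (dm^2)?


Area = length x width
Area = 25 x 25 = 625 dm^2


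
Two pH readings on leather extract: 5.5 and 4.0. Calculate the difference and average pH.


Difference = |5.5 - 4.0| = 1.5
Average = (5.5 + 4.0) / 2 = 4.75


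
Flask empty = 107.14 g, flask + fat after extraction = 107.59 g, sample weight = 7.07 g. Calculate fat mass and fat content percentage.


Fat mass = 0.45 g
Fat content = 6.4%


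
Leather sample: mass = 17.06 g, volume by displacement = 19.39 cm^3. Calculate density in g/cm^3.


0.880 g/cm^3

Density = mass / volume
Density = 17.06 / 19.39 = 0.880 g/cm^3


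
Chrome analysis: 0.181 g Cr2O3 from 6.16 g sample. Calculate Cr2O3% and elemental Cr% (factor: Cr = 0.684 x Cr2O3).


Cr2O3% = 0.181 / 6.16 x 100 = 2.94%
Cr% = 2.94 x 0.684 = 2.01%


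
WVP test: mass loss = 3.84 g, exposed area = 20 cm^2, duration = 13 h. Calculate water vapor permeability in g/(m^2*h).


WVP = mass_loss / (area x time) x 10000
WVP = 3.84 / (20 x 13) x 10000
WVP = 3.84 / 260 x 10000 = 147.69 g/(m^2*h)
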